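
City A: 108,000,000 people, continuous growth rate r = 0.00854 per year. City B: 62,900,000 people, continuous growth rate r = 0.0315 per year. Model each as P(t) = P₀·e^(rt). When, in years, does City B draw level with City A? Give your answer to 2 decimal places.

t ≈ 23.54 years

108000000·e^(0.00854t) = 62900000·e^(0.0315t)
108000000/62900000 = e^((0.0315 − 0.00854)t) → ln(1.71701) = 0.02296·t
t = 0.54059 / 0.02296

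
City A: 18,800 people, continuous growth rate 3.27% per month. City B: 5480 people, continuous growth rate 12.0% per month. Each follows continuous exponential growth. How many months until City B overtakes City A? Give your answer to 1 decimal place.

t ≈ 14.1 months

18800·e^(0.0327t) = 5480·e^(0.12t)
18800/5480 = e^((0.12 − 0.0327)t) → ln(3.43066) = 0.0873·t
t = 1.23275 / 0.0873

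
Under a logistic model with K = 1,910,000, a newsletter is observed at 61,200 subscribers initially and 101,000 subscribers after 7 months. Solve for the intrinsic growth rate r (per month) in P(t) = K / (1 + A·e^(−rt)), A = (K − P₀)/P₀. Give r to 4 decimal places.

r ≈ 0.0747 per month

A = (1910000 − 61200)/61200 = 30.20915
101000 = 1910000/(1 + 30.20915·e^(−r·7)) → e^(−7r) = (18.91089 − 1)/30.20915 = 0.592896
r = −ln(0.592896)/7 = 0.52274/7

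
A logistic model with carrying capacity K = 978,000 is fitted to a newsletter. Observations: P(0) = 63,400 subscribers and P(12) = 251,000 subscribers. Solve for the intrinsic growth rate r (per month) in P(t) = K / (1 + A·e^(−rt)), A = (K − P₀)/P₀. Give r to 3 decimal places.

A = (978000 − 63400)/63400 = 14.42587
251000 = 978000/(1 + 14.42587·e^(−r·12)) → e^(−12r) = (3.89641 − 1)/14.42587 = 0.200779
r = −ln(0.200779)/12 = 1.60555/12

r ≈ 0.134 per month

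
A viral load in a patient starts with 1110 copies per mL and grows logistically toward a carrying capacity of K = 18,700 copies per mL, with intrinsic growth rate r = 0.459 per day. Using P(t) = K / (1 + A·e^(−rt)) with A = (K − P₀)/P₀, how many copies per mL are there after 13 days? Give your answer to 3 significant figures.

A = (18700 − 1110)/1110 = 15.84685
P(13) = 18700 / (1 + 15.84685·e^(−0.459·13)) = 18700 / (1 + 15.84685·0.002562)
= 18700 / 1.0406 ≈ 17970.43

≈ 18,000 copies per mL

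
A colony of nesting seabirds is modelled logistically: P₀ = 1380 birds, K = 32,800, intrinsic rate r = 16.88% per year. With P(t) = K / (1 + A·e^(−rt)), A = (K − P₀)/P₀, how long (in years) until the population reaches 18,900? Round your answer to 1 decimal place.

A = (32800 − 1380)/1380 = 22.76812
18900 = 32800/(1 + 22.76812·e^(−0.1688t)) → 1 + 22.76812·e^(−0.1688t) = 1.73545
e^(−0.1688t) = 0.032302 → t = ln(30.95809)/0.1688 = 3.43263/0.1688

t ≈ 20.3 years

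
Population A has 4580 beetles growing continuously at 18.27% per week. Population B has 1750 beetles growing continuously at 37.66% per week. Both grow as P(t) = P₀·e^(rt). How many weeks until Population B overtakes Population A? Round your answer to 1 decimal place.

4580·e^(0.1827t) = 1750·e^(0.3766t)
4580/1750 = e^((0.3766 − 0.1827)t) → ln(2.61714) = 0.1939·t
t = 0.96208 / 0.1939

t ≈ 5.0 weeks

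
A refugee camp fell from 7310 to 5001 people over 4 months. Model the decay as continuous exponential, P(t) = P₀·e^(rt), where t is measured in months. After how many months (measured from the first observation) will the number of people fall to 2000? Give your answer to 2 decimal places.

r = ln(5001/7310) / 4 ≈ -0.094901 per month
t = ln(2000/7310) / r = -1.2961 / -0.094901 ≈ 13.657

t ≈ 13.66 months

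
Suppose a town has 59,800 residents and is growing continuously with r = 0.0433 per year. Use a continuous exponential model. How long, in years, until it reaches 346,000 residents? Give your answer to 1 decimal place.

346000 = 59800 · e^(0.0433·t)
t = ln(346000/59800) / 0.0433 = ln(5.78595) / 0.0433 = 1.75543 / 0.0433

t ≈ 40.5 years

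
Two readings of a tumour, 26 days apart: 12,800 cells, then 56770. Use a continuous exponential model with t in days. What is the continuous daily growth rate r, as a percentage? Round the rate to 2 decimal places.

r ≈ 5.73% per day

56770 = 12800 · e^(r·26)
e^(26r) = 56770/12800 = 4.43516
r = ln(4.43516) / 26 = 1.48956 / 26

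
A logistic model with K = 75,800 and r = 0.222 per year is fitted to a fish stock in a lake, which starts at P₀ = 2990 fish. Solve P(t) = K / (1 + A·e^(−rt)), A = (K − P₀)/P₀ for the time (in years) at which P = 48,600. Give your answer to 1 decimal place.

t ≈ 17.0 years

A = (75800 − 2990)/2990 = 24.35117
48600 = 75800/(1 + 24.35117·e^(−0.222t)) → 1 + 24.35117·e^(−0.222t) = 1.55967
e^(−0.222t) = 0.022983 → t = ln(43.50981)/0.222 = 3.77299/0.222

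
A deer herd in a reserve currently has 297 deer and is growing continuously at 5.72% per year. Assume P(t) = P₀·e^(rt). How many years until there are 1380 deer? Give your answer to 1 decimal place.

t ≈ 26.9 years

1380 = 297 · e^(0.0572·t)
t = ln(1380/297) / 0.0572 = ln(4.64646) / 0.0572 = 1.53611 / 0.0572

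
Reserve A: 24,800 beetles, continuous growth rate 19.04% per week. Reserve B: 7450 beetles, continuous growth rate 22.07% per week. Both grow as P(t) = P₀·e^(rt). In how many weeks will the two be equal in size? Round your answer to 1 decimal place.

t ≈ 39.7 weeks

24800·e^(0.1904t) = 7450·e^(0.2207t)
24800/7450 = e^((0.2207 − 0.1904)t) → ln(3.32886) = 0.0303·t
t = 1.20263 / 0.0303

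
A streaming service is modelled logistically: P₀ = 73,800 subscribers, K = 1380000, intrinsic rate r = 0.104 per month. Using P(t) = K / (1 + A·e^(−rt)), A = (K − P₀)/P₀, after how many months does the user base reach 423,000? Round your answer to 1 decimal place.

t ≈ 19.8 months

A = (1380000 − 73800)/73800 = 17.69919
423000 = 1380000/(1 + 17.69919·e^(−0.104t)) → 1 + 17.69919·e^(−0.104t) = 3.26241
e^(−0.104t) = 0.127826 → t = ln(7.82315)/0.104 = 2.05709/0.104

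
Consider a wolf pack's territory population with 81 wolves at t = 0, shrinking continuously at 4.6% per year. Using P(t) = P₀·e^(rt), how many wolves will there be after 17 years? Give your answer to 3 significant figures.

P(17) = 81 · e^(-0.046·17) = 81 · e^(-0.782)
= 81 · 0.45749 ≈ 37.06

≈ 37.1 wolves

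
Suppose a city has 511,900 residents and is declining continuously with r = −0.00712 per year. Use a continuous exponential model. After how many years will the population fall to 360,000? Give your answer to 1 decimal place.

t ≈ 49.4 years

360000 = 511900 · e^(-0.00712·t)
t = ln(360000/511900) / -0.00712 = ln(0.70326) / -0.00712 = -0.35203 / -0.00712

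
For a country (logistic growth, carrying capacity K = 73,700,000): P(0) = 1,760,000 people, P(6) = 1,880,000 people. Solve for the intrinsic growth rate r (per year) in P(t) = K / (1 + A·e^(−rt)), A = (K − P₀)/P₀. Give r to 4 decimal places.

r ≈ 0.0113 per year

A = (73700000 − 1760000)/1760000 = 40.875
1880000 = 73700000/(1 + 40.875·e^(−r·6)) → e^(−6r) = (39.20213 − 1)/40.875 = 0.934609
r = −ln(0.934609)/6 = 0.06763/6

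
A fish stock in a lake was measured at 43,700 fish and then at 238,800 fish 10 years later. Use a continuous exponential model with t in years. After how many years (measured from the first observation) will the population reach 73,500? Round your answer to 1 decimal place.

t ≈ 3.1 years

r = ln(238800/43700) / 10 ≈ 0.169828 per year
t = ln(73500/43700) / r = 0.51994 / 0.169828 ≈ 3.062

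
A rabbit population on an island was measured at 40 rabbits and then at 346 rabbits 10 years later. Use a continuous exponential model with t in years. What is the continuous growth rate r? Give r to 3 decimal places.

r ≈ 0.216 per year

346 = 40 · e^(r·10)
e^(10r) = 346/40 = 8.65
r = ln(8.65) / 10 = 2.15756 / 10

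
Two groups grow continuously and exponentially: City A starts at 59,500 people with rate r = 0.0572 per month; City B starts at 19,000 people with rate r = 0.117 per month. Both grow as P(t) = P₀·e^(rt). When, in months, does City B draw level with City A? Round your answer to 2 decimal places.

t ≈ 19.09 months

59500·e^(0.0572t) = 19000·e^(0.117t)
59500/19000 = e^((0.117 − 0.0572)t) → ln(3.13158) = 0.0598·t
t = 1.14154 / 0.0598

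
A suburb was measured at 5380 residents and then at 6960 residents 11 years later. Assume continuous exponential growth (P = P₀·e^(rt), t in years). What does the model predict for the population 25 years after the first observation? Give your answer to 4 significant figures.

r = ln(6960/5380) / 11 ≈ 0.023408 per year
P(25) = 5380 · e^(0.023408·25) = 5380 · 1.79536 ≈ 9659.05

≈ 9,659 residents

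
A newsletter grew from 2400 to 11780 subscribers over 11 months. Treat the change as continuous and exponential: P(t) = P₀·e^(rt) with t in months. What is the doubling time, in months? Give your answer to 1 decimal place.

doubling time ≈ 4.8 months

r = ln(11780/2400) / 11 = ln(4.90833) / 11 ≈ 0.14463 per month
doubling time = ln 2 / |r| = 0.69315 / 0.14463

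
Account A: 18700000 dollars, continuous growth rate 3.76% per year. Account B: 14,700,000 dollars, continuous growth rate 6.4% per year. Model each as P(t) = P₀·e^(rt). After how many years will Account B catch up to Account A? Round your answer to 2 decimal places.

t ≈ 9.12 years

18700000·e^(0.0376t) = 14700000·e^(0.064t)
18700000/14700000 = e^((0.064 − 0.0376)t) → ln(1.27211) = 0.0264·t
t = 0.24068 / 0.0264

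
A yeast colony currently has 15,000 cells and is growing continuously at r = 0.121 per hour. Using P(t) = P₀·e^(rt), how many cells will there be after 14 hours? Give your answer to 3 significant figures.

≈ 81,600 cells

P(14) = 15000 · e^(0.121·14) = 15000 · e^(1.694)
= 15000 · 5.4412 ≈ 81618.03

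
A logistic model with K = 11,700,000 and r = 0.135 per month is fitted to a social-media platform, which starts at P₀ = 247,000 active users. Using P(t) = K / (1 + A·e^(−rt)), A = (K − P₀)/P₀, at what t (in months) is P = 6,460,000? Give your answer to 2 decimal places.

t ≈ 29.97 months

A = (11700000 − 247000)/247000 = 46.36842
6460000 = 11700000/(1 + 46.36842·e^(−0.135t)) → 1 + 46.36842·e^(−0.135t) = 1.81115
e^(−0.135t) = 0.017493 → t = ln(57.16412)/0.135 = 4.04593/0.135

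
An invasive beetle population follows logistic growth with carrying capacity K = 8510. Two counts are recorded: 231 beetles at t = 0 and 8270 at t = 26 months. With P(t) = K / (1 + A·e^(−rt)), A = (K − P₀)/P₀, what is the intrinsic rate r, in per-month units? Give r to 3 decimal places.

r ≈ 0.274 per month

A = (8510 − 231)/231 = 35.83983
8270 = 8510/(1 + 35.83983·e^(−r·26)) → e^(−26r) = (1.02902 − 1)/35.83983 = 0.00081
r = −ln(0.00081)/26 = 7.11881/26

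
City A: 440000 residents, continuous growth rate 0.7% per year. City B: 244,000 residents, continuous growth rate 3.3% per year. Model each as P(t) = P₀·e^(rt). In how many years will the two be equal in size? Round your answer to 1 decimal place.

t ≈ 22.7 years

440000·e^(0.007t) = 244000·e^(0.033t)
440000/244000 = e^((0.033 − 0.007)t) → ln(1.80328) = 0.026·t
t = 0.58961 / 0.026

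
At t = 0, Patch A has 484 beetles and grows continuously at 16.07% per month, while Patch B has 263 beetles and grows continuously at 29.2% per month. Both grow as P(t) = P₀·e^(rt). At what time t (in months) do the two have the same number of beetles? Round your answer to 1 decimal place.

t ≈ 4.6 months

484·e^(0.1607t) = 263·e^(0.292t)
484/263 = e^((0.292 − 0.1607)t) → ln(1.8403) = 0.1313·t
t = 0.60993 / 0.1313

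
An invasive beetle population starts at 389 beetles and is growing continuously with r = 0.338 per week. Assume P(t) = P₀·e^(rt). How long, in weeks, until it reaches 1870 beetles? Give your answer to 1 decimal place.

t ≈ 4.6 weeks

1870 = 389 · e^(0.338·t)
t = ln(1870/389) / 0.338 = ln(4.8072) / 0.338 = 1.57011 / 0.338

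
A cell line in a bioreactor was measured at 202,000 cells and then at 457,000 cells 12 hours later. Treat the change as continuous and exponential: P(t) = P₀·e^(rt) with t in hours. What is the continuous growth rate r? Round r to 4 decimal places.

457000 = 202000 · e^(r·12)
e^(12r) = 457000/202000 = 2.26238
r = ln(2.26238) / 12 = 0.81642 / 12

r ≈ 0.0680 per hour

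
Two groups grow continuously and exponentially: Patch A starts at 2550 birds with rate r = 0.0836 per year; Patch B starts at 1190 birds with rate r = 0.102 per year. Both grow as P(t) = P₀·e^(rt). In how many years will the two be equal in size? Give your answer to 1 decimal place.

t ≈ 41.4 years

2550·e^(0.0836t) = 1190·e^(0.102t)
2550/1190 = e^((0.102 − 0.0836)t) → ln(2.14286) = 0.0184·t
t = 0.76214 / 0.0184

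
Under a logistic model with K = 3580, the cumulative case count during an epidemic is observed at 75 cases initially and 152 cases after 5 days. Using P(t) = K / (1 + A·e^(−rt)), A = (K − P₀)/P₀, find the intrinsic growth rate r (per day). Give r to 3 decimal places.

A = (3580 − 75)/75 = 46.73333
152 = 3580/(1 + 46.73333·e^(−r·5)) → e^(−5r) = (23.55263 − 1)/46.73333 = 0.482581
r = −ln(0.482581)/5 = 0.72861/5

r ≈ 0.146 per day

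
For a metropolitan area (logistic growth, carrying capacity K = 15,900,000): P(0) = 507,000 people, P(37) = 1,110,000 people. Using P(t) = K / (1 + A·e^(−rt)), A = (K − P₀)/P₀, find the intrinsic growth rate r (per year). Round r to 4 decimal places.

r ≈ 0.0223 per year

A = (15900000 − 507000)/507000 = 30.36095
1110000 = 15900000/(1 + 30.36095·e^(−r·37)) → e^(−37r) = (14.32432 − 1)/30.36095 = 0.438864
r = −ln(0.438864)/37 = 0.82357/37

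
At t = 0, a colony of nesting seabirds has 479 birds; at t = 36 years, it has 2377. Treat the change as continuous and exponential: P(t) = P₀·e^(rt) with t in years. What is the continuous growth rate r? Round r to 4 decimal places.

r ≈ 0.0445 per year

2377 = 479 · e^(r·36)
e^(36r) = 2377/479 = 4.96242
r = ln(4.96242) / 36 = 1.60189 / 36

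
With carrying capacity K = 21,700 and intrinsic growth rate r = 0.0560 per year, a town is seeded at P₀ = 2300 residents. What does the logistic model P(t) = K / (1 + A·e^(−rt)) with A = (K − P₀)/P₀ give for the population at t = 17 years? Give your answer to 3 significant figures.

≈ 5,100 residents

A = (21700 − 2300)/2300 = 8.43478
P(17) = 21700 / (1 + 8.43478·e^(−0.056·17)) = 21700 / (1 + 8.43478·0.385968)
= 21700 / 4.25556 ≈ 5099.21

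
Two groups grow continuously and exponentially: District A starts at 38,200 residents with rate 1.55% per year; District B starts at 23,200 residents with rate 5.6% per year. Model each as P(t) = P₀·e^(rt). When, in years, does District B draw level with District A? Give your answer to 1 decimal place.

38200·e^(0.0155t) = 23200·e^(0.056t)
38200/23200 = e^((0.056 − 0.0155)t) → ln(1.64655) = 0.0405·t
t = 0.49868 / 0.0405

t ≈ 12.3 years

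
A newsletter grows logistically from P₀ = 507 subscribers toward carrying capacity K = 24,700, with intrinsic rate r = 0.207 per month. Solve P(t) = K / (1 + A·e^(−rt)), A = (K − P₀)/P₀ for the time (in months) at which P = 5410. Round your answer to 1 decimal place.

t ≈ 12.5 months

A = (24700 − 507)/507 = 47.71795
5410 = 24700/(1 + 47.71795·e^(−0.207t)) → 1 + 47.71795·e^(−0.207t) = 4.56562
e^(−0.207t) = 0.074723 → t = ln(13.38279)/0.207 = 2.59397/0.207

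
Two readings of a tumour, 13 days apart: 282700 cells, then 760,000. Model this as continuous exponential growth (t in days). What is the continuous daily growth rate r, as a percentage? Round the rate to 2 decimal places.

r ≈ 7.61% per day

760000 = 282700 · e^(r·13)
e^(13r) = 760000/282700 = 2.68836
r = ln(2.68836) / 13 = 0.98893 / 13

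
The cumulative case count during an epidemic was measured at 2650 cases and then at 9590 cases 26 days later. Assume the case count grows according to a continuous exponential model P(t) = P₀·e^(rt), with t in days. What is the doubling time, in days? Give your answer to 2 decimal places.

doubling time ≈ 14.01 days

r = ln(9590/2650) / 26 = ln(3.61887) / 26 ≈ 0.049468 per day
doubling time = ln 2 / |r| = 0.69315 / 0.049468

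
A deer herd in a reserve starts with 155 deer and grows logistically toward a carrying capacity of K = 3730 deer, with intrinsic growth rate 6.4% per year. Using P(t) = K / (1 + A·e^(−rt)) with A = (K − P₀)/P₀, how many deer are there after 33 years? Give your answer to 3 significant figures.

A = (3730 − 155)/155 = 23.06452
P(33) = 3730 / (1 + 23.06452·e^(−0.064·33)) = 3730 / (1 + 23.06452·0.120996)
= 3730 / 3.79071 ≈ 983.99

≈ 984 deer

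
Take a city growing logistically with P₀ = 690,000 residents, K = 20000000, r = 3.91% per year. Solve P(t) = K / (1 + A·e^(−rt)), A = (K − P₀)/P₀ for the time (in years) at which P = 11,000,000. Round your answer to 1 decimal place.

t ≈ 90.3 years

A = (20000000 − 690000)/690000 = 27.98551
11000000 = 20000000/(1 + 27.98551·e^(−0.0391t)) → 1 + 27.98551·e^(−0.0391t) = 1.81818
e^(−0.0391t) = 0.029236 → t = ln(34.20451)/0.0391 = 3.53236/0.0391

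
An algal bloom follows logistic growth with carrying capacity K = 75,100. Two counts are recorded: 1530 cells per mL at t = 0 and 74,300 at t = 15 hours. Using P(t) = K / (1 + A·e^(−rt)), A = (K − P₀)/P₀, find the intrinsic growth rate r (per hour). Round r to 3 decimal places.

A = (75100 − 1530)/1530 = 48.08497
74300 = 75100/(1 + 48.08497·e^(−r·15)) → e^(−15r) = (1.01077 − 1)/48.08497 = 0.000224
r = −ln(0.000224)/15 = 8.40422/15

r ≈ 0.560 per hour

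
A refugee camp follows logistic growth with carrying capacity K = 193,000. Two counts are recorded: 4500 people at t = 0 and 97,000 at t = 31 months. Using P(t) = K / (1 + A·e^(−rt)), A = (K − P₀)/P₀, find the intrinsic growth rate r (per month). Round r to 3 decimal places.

r ≈ 0.121 per month

A = (193000 − 4500)/4500 = 41.88889
97000 = 193000/(1 + 41.88889·e^(−r·31)) → e^(−31r) = (1.98969 − 1)/41.88889 = 0.023627
r = −ln(0.023627)/31 = 3.74538/31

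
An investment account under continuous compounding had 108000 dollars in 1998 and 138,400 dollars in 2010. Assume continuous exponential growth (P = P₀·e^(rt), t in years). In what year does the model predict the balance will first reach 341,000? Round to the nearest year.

r = ln(138400/108000) / 12 = 0.24802/12 ≈ 0.020668 per year
t = ln(341000/108000) / r = 1.14975/0.020668 ≈ 55.63 years after 1998

year 2054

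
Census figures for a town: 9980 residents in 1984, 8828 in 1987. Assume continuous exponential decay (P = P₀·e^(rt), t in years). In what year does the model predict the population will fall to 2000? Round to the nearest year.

year 2023

r = ln(8828/9980) / 3 = -0.12265/3 ≈ -0.040885 per year
t = ln(2000/9980) / r = -1.60744/-0.040885 ≈ 39.32 years after 1984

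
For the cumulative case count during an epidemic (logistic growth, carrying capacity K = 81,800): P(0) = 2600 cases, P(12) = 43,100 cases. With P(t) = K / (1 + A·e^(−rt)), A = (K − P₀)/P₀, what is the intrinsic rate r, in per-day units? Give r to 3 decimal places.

r ≈ 0.294 per day

A = (81800 − 2600)/2600 = 30.46154
43100 = 81800/(1 + 30.46154·e^(−r·12)) → e^(−12r) = (1.89791 − 1)/30.46154 = 0.029477
r = −ln(0.029477)/12 = 3.52415/12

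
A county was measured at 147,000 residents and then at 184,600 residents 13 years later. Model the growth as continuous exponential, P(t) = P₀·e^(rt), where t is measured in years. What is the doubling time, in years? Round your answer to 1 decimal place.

r = ln(184600/147000) / 13 = ln(1.25578) / 13 ≈ 0.01752 per year
doubling time = ln 2 / |r| = 0.69315 / 0.01752

doubling time ≈ 39.6 years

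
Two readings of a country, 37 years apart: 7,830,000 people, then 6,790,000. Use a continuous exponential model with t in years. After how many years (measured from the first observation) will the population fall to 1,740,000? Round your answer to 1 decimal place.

r = ln(6790000/7830000) / 37 ≈ -0.003852 per year
t = ln(1740000/7830000) / r = -1.50408 / -0.003852 ≈ 390.501

t ≈ 390.5 years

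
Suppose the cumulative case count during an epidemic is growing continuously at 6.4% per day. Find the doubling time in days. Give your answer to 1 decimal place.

doubling time = ln(2) / |r| = 0.69315 / 0.064

doubling time ≈ 10.8 days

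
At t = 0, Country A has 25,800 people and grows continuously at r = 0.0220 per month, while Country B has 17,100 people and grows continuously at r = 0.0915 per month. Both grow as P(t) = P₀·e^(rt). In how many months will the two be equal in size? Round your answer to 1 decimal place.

25800·e^(0.022t) = 17100·e^(0.0915t)
25800/17100 = e^((0.0915 − 0.022)t) → ln(1.50877) = 0.0695·t
t = 0.4113 / 0.0695

t ≈ 5.9 months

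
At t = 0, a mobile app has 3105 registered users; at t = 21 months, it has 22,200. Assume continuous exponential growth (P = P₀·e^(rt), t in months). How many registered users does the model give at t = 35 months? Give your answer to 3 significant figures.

≈ 82,400 registered users

r = ln(22200/3105) / 21 ≈ 0.09367 per month
P(35) = 3105 · e^(0.09367·35) = 3105 · 26.53499 ≈ 82391.15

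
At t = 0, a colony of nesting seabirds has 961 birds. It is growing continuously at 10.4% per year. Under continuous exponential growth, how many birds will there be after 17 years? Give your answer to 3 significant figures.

P(17) = 961 · e^(0.104·17) = 961 · e^(1.768)
= 961 · 5.85912 ≈ 5630.62

≈ 5,630 birds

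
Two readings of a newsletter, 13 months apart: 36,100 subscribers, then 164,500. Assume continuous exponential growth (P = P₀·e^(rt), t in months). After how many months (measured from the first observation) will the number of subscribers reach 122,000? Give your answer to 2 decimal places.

r = ln(164500/36100) / 13 ≈ 0.116663 per month
t = ln(122000/36100) / r = 1.21773 / 0.116663 ≈ 10.438

t ≈ 10.44 months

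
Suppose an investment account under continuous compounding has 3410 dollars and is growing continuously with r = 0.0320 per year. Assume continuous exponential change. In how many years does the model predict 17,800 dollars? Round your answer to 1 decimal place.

t ≈ 51.6 years

17800 = 3410 · e^(0.032·t)
t = ln(17800/3410) / 0.032 = ln(5.21994) / 0.032 = 1.65249 / 0.032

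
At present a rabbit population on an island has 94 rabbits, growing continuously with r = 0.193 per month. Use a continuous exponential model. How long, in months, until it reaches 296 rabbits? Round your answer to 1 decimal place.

t ≈ 5.9 months

296 = 94 · e^(0.193·t)
t = ln(296/94) / 0.193 = ln(3.14894) / 0.193 = 1.14706 / 0.193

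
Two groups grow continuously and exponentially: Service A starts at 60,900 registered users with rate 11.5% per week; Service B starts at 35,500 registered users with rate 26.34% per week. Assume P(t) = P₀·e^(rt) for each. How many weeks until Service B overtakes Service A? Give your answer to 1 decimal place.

t ≈ 3.6 weeks

60900·e^(0.115t) = 35500·e^(0.2634t)
60900/35500 = e^((0.2634 − 0.115)t) → ln(1.71549) = 0.1484·t
t = 0.5397 / 0.1484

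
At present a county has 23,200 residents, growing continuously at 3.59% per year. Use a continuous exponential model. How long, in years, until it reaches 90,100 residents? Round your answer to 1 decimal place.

t ≈ 37.8 years

90100 = 23200 · e^(0.0359·t)
t = ln(90100/23200) / 0.0359 = ln(3.88362) / 0.0359 = 1.35677 / 0.0359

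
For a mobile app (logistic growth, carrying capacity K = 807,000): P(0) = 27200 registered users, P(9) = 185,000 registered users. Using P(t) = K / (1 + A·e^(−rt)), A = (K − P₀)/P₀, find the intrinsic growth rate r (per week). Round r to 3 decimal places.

A = (807000 − 27200)/27200 = 28.66912
185000 = 807000/(1 + 28.66912·e^(−r·9)) → e^(−9r) = (4.36216 − 1)/28.66912 = 0.117275
r = −ln(0.117275)/9 = 2.14324/9

r ≈ 0.238 per week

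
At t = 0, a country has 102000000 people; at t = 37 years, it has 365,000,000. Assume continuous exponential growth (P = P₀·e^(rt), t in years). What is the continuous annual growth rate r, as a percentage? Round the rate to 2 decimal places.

365000000 = 102000000 · e^(r·37)
e^(37r) = 365000000/102000000 = 3.57843
r = ln(3.57843) / 37 = 1.27492 / 37

r ≈ 3.45% per year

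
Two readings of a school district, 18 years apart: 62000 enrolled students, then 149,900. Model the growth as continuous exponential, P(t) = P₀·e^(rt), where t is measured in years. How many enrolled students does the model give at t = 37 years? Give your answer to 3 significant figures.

r = ln(149900/62000) / 18 ≈ 0.049046 per year
P(37) = 62000 · e^(0.049046·37) = 62000 · 6.13932 ≈ 380637.99

≈ 381,000 enrolled students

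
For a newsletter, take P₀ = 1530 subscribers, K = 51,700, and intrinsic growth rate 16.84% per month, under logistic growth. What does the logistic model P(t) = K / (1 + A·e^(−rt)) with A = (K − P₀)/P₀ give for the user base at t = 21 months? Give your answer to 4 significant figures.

≈ 26,450 subscribers

A = (51700 − 1530)/1530 = 32.79085
P(21) = 51700 / (1 + 32.79085·e^(−0.1684·21)) = 51700 / (1 + 32.79085·0.029118)
= 51700 / 1.9548 ≈ 26447.68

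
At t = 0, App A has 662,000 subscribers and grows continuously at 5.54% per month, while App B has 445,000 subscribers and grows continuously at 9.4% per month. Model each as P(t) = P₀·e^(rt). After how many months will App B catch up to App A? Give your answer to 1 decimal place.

662000·e^(0.0554t) = 445000·e^(0.094t)
662000/445000 = e^((0.094 − 0.0554)t) → ln(1.48764) = 0.0386·t
t = 0.39719 / 0.0386

t ≈ 10.3 months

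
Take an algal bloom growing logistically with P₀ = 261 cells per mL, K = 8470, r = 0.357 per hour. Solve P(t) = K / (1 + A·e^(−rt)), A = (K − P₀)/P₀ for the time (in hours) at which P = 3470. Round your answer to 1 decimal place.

A = (8470 − 261)/261 = 31.45211
3470 = 8470/(1 + 31.45211·e^(−0.357t)) → 1 + 31.45211·e^(−0.357t) = 2.44092
e^(−0.357t) = 0.045813 → t = ln(21.82776)/0.357 = 3.08318/0.357

t ≈ 8.6 hours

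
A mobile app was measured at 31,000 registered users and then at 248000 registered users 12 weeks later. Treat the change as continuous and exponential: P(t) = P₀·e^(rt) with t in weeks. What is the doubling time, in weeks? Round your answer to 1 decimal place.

r = ln(248000/31000) / 12 = ln(8) / 12 ≈ 0.173287 per week
doubling time = ln 2 / |r| = 0.69315 / 0.173287

doubling time ≈ 4.0 weeks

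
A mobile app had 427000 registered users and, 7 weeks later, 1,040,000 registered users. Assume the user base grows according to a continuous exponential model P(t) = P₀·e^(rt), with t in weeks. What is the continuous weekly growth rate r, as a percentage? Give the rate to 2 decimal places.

r ≈ 12.72% per week

1040000 = 427000 · e^(r·7)
e^(7r) = 1040000/427000 = 2.4356
r = ln(2.4356) / 7 = 0.89019 / 7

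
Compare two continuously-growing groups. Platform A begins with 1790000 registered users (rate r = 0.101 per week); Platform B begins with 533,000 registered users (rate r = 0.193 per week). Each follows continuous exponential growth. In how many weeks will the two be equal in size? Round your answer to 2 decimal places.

t ≈ 13.17 weeks

1790000·e^(0.101t) = 533000·e^(0.193t)
1790000/533000 = e^((0.193 − 0.101)t) → ln(3.35835) = 0.092·t
t = 1.21145 / 0.092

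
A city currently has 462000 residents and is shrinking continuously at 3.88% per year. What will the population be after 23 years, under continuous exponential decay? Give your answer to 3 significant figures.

≈ 189,000 residents

P(23) = 462000 · e^(-0.0388·23) = 462000 · e^(-0.8924)
= 462000 · 0.40967 ≈ 189268.17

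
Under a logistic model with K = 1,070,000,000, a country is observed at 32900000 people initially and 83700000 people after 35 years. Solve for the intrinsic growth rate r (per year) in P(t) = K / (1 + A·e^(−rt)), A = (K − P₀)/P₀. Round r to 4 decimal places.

A = (1070000000 − 32900000)/32900000 = 31.5228
83700000 = 1070000000/(1 + 31.5228·e^(−r·35)) → e^(−35r) = (12.78375 − 1)/31.5228 = 0.373817
r = −ln(0.373817)/35 = 0.98399/35

r ≈ 0.0281 per year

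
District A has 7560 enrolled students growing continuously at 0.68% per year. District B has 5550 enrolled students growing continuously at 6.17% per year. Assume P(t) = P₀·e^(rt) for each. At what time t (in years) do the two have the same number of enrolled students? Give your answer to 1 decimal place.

t ≈ 5.6 years

7560·e^(0.0068t) = 5550·e^(0.0617t)
7560/5550 = e^((0.0617 − 0.0068)t) → ln(1.36216) = 0.0549·t
t = 0.30907 / 0.0549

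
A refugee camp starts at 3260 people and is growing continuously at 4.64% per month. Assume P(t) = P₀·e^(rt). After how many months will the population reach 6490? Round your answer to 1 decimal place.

t ≈ 14.8 months

6490 = 3260 · e^(0.0464·t)
t = ln(6490/3260) / 0.0464 = ln(1.9908) / 0.0464 = 0.68854 / 0.0464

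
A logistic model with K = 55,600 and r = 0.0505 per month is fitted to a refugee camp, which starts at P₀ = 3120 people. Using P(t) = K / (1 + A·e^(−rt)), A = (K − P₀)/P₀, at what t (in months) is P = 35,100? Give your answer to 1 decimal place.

A = (55600 − 3120)/3120 = 16.82051
35100 = 55600/(1 + 16.82051·e^(−0.0505t)) → 1 + 16.82051·e^(−0.0505t) = 1.58405
e^(−0.0505t) = 0.034722 → t = ln(28.8)/0.0505 = 3.36038/0.0505

t ≈ 66.5 months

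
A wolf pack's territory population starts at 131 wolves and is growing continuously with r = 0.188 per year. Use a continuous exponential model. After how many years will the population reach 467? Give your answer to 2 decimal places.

467 = 131 · e^(0.188·t)
t = ln(467/131) / 0.188 = ln(3.56489) / 0.188 = 1.27113 / 0.188

t ≈ 6.76 years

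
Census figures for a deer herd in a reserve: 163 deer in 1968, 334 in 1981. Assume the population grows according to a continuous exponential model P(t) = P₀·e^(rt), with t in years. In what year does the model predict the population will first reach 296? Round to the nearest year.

year 1979

r = ln(334/163) / 13 = 0.71739/13 ≈ 0.055184 per year
t = ln(296/163) / r = 0.59661/0.055184 ≈ 10.81 years after 1968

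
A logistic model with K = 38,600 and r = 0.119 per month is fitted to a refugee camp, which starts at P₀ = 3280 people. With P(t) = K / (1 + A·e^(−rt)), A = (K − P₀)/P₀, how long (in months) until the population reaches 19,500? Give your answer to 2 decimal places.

A = (38600 − 3280)/3280 = 10.76829
19500 = 38600/(1 + 10.76829·e^(−0.119t)) → 1 + 10.76829·e^(−0.119t) = 1.97949
e^(−0.119t) = 0.09096 → t = ln(10.99381)/0.119 = 2.39733/0.119

t ≈ 20.15 months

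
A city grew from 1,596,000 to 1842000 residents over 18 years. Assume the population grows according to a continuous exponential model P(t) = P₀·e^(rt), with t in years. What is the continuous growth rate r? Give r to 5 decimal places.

r ≈ 0.00796 per year

1842000 = 1596000 · e^(r·18)
e^(18r) = 1842000/1596000 = 1.15414
r = ln(1.15414) / 18 = 0.14335 / 18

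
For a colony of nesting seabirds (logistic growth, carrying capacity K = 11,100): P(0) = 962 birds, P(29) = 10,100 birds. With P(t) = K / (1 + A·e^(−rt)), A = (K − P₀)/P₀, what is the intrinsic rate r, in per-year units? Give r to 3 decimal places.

A = (11100 − 962)/962 = 10.53846
10100 = 11100/(1 + 10.53846·e^(−r·29)) → e^(−29r) = (1.09901 − 1)/10.53846 = 0.009395
r = −ln(0.009395)/29 = 4.66757/29

r ≈ 0.161 per year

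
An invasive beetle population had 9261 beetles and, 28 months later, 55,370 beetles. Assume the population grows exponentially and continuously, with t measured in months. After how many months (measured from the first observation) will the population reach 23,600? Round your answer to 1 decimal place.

r = ln(55370/9261) / 28 ≈ 0.063865 per month
t = ln(23600/9261) / r = 0.93543 / 0.063865 ≈ 14.647

t ≈ 14.6 months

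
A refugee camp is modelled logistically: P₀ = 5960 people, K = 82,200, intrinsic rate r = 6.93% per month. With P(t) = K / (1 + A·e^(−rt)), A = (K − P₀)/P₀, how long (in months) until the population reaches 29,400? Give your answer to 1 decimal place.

A = (82200 − 5960)/5960 = 12.79195
29400 = 82200/(1 + 12.79195·e^(−0.0693t)) → 1 + 12.79195·e^(−0.0693t) = 2.79592
e^(−0.0693t) = 0.140394 → t = ln(7.12279)/0.0693 = 1.9633/0.0693

t ≈ 28.3 months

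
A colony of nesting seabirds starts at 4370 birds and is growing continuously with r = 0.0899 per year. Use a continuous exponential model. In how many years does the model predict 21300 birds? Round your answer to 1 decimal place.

t ≈ 17.6 years

21300 = 4370 · e^(0.0899·t)
t = ln(21300/4370) / 0.0899 = ln(4.87414) / 0.0899 = 1.58394 / 0.0899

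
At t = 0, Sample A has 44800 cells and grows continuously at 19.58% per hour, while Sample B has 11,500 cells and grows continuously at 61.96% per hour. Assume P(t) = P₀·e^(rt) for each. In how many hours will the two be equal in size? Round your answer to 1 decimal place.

44800·e^(0.1958t) = 11500·e^(0.6196t)
44800/11500 = e^((0.6196 − 0.1958)t) → ln(3.89565) = 0.4238·t
t = 1.35986 / 0.4238

t ≈ 3.2 hours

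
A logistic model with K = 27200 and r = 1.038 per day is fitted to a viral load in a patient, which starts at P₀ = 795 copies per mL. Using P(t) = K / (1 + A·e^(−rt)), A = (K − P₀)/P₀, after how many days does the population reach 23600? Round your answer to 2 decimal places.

A = (27200 − 795)/795 = 33.21384
23600 = 27200/(1 + 33.21384·e^(−1.038t)) → 1 + 33.21384·e^(−1.038t) = 1.15254
e^(−1.038t) = 0.004593 → t = ln(217.73515)/1.038 = 5.38328/1.038

t ≈ 5.19 days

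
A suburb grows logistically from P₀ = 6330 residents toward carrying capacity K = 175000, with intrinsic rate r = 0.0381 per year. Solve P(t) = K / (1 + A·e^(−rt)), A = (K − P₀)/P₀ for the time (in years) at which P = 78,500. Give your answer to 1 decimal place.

t ≈ 80.7 years

A = (175000 − 6330)/6330 = 26.64613
78500 = 175000/(1 + 26.64613·e^(−0.0381t)) → 1 + 26.64613·e^(−0.0381t) = 2.2293
e^(−0.0381t) = 0.046134 → t = ln(21.67587)/0.0381 = 3.0762/0.0381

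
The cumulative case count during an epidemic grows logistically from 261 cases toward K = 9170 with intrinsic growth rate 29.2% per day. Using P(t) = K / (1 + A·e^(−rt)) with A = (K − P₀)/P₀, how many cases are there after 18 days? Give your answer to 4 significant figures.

A = (9170 − 261)/261 = 34.1341
P(18) = 9170 / (1 + 34.1341·e^(−0.292·18)) = 9170 / (1 + 34.1341·0.005216)
= 9170 / 1.17805 ≈ 7784.06

≈ 7,784 cases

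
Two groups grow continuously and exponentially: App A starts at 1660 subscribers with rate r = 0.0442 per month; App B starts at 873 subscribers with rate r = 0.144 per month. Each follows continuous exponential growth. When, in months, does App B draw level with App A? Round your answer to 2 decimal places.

1660·e^(0.0442t) = 873·e^(0.144t)
1660/873 = e^((0.144 − 0.0442)t) → ln(1.90149) = 0.0998·t
t = 0.64264 / 0.0998

t ≈ 6.44 months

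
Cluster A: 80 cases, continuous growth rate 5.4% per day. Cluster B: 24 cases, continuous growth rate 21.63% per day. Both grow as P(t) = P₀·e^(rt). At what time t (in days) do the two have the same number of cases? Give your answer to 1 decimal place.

t ≈ 7.4 days

80·e^(0.054t) = 24·e^(0.2163t)
80/24 = e^((0.2163 − 0.054)t) → ln(3.33333) = 0.1623·t
t = 1.20397 / 0.1623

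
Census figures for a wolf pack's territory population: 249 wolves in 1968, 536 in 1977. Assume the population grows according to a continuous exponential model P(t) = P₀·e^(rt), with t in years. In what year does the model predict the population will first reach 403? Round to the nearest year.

r = ln(536/249) / 9 = 0.76668/9 ≈ 0.085187 per year
t = ln(403/249) / r = 0.48148/0.085187 ≈ 5.65 years after 1968

year 1974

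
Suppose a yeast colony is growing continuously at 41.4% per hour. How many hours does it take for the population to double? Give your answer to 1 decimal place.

doubling time = ln(2) / |r| = 0.69315 / 0.414

doubling time ≈ 1.7 hours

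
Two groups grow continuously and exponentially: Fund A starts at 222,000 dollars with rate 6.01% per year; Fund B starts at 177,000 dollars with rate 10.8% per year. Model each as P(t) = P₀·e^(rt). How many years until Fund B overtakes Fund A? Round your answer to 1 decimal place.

t ≈ 4.7 years

222000·e^(0.0601t) = 177000·e^(0.108t)
222000/177000 = e^((0.108 − 0.0601)t) → ln(1.25424) = 0.0479·t
t = 0.22653 / 0.0479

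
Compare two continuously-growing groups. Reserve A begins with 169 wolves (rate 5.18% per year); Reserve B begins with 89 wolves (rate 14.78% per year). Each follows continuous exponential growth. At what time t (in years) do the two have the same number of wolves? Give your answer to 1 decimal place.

169·e^(0.0518t) = 89·e^(0.1478t)
169/89 = e^((0.1478 − 0.0518)t) → ln(1.89888) = 0.096·t
t = 0.64126 / 0.096

t ≈ 6.7 years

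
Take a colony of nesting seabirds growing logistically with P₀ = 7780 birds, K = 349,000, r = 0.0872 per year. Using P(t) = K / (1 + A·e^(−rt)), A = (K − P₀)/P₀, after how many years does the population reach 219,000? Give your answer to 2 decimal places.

t ≈ 49.34 years

A = (349000 − 7780)/7780 = 43.85861
219000 = 349000/(1 + 43.85861·e^(−0.0872t)) → 1 + 43.85861·e^(−0.0872t) = 1.59361
e^(−0.0872t) = 0.013535 → t = ln(73.88489)/0.0872 = 4.30251/0.0872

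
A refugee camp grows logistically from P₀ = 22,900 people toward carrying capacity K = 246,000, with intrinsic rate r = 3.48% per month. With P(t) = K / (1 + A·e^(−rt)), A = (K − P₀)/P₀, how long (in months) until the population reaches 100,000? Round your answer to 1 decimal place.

A = (246000 − 22900)/22900 = 9.74236
100000 = 246000/(1 + 9.74236·e^(−0.0348t)) → 1 + 9.74236·e^(−0.0348t) = 2.46
e^(−0.0348t) = 0.149861 → t = ln(6.67285)/0.0348 = 1.89805/0.0348

t ≈ 54.5 months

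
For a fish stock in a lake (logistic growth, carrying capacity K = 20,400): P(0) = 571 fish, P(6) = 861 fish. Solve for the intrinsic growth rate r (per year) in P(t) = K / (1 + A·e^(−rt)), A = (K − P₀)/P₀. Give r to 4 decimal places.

r ≈ 0.0709 per year

A = (20400 − 571)/571 = 34.7268
861 = 20400/(1 + 34.7268·e^(−r·6)) → e^(−6r) = (23.69338 − 1)/34.7268 = 0.653483
r = −ln(0.653483)/6 = 0.42544/6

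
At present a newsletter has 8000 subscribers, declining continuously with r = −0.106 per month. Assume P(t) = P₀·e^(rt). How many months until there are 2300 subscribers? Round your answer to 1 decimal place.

t ≈ 11.8 months

2300 = 8000 · e^(-0.106·t)
t = ln(2300/8000) / -0.106 = ln(0.2875) / -0.106 = -1.24653 / -0.106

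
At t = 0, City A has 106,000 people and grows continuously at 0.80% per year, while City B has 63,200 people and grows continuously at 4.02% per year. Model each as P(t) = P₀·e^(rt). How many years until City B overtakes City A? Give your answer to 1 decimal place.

106000·e^(0.008t) = 63200·e^(0.0402t)
106000/63200 = e^((0.0402 − 0.008)t) → ln(1.67722) = 0.0322·t
t = 0.51713 / 0.0322

t ≈ 16.1 years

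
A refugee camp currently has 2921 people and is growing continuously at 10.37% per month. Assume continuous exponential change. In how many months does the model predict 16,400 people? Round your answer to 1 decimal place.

16400 = 2921 · e^(0.1037·t)
t = ln(16400/2921) / 0.1037 = ln(5.61452) / 0.1037 = 1.72536 / 0.1037

t ≈ 16.6 months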